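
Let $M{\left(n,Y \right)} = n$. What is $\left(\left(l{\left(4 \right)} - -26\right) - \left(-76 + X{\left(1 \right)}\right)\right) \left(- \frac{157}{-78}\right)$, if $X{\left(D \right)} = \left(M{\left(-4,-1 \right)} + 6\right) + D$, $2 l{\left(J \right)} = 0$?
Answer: $\frac{5181}{26} \approx 199.27$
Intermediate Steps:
$l{\left(J \right)} = 0$ ($l{\left(J \right)} = \frac{1}{2} \cdot 0 = 0$)
$X{\left(D \right)} = 2 + D$ ($X{\left(D \right)} = \left(-4 + 6\right) + D = 2 + D$)
$\left(\left(l{\left(4 \right)} - -26\right) - \left(-76 + X{\left(1 \right)}\right)\right) \left(- \frac{157}{-78}\right) = \left(\left(0 - -26\right) + \left(76 - \left(2 + 1\right)\right)\right) \left(- \frac{157}{-78}\right) = \left(\left(0 + 26\right) + \left(76 - 3\right)\right) \left(\left(-157\right) \left(- \frac{1}{78}\right)\right) = \left(26 + \left(76 - 3\right)\right) \frac{157}{78} = \left(26 + 73\right) \frac{157}{78} = 99 \cdot \frac{157}{78} = \frac{5181}{26}$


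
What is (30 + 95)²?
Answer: 15625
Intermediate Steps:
(30 + 95)² = 125² = 15625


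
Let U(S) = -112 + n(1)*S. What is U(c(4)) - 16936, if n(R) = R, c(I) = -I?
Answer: -17052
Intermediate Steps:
U(S) = -112 + S (U(S) = -112 + 1*S = -112 + S)
U(c(4)) - 16936 = (-112 - 1*4) - 16936 = (-112 - 4) - 16936 = -116 - 16936 = -17052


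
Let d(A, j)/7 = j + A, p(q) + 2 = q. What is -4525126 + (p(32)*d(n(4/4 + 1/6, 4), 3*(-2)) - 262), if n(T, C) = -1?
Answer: -4526858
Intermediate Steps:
p(q) = -2 + q
d(A, j) = 7*A + 7*j (d(A, j) = 7*(j + A) = 7*(A + j) = 7*A + 7*j)
-4525126 + (p(32)*d(n(4/4 + 1/6, 4), 3*(-2)) - 262) = -4525126 + ((-2 + 32)*(7*(-1) + 7*(3*(-2))) - 262) = -4525126 + (30*(-7 + 7*(-6)) - 262) = -4525126 + (30*(-7 - 42) - 262) = -4525126 + (30*(-49) - 262) = -4525126 + (-1470 - 262) = -4525126 - 1732 = -4526858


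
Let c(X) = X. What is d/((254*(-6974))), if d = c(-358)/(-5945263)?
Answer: -179/5265707548574 ≈ -3.3994e-11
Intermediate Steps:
d = 358/5945263 (d = -358/(-5945263) = -358*(-1/5945263) = 358/5945263 ≈ 6.0216e-5)
d/((254*(-6974))) = 358/(5945263*((254*(-6974)))) = (358/5945263)/(-1771396) = (358/5945263)*(-1/1771396) = -179/5265707548574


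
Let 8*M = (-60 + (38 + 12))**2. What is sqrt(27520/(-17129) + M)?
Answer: 3*sqrt(1420507970)/34258 ≈ 3.3005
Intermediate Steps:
M = 25/2 (M = (-60 + (38 + 12))**2/8 = (-60 + 50)**2/8 = (1/8)*(-10)**2 = (1/8)*100 = 25/2 ≈ 12.500)
sqrt(27520/(-17129) + M) = sqrt(27520/(-17129) + 25/2) = sqrt(27520*(-1/17129) + 25/2) = sqrt(-27520/17129 + 25/2) = sqrt(373185/34258) = 3*sqrt(1420507970)/34258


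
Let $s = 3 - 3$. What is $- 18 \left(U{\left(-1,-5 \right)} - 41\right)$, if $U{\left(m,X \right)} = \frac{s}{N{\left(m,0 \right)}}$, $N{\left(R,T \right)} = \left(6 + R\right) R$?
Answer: $738$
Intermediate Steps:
$N{\left(R,T \right)} = R \left(6 + R\right)$
$s = 0$ ($s = 3 - 3 = 0$)
$U{\left(m,X \right)} = 0$ ($U{\left(m,X \right)} = \frac{0}{m \left(6 + m\right)} = 0 \frac{1}{m \left(6 + m\right)} = 0$)
$- 18 \left(U{\left(-1,-5 \right)} - 41\right) = - 18 \left(0 - 41\right) = \left(-18\right) \left(-41\right) = 738$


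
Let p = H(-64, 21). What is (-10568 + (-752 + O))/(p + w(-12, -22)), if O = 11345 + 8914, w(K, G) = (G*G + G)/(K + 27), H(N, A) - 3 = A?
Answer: 44695/274 ≈ 163.12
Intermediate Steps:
H(N, A) = 3 + A
w(K, G) = (G + G**2)/(27 + K) (w(K, G) = (G**2 + G)/(27 + K) = (G + G**2)/(27 + K))
O = 20259
p = 24 (p = 3 + 21 = 24)
(-10568 + (-752 + O))/(p + w(-12, -22)) = (-10568 + (-752 + 20259))/(24 - 22*(1 - 22)/(27 - 12)) = (-10568 + 19507)/(24 - 22*(-21)/15) = 8939/(24 - 22*1/15*(-21)) = 8939/(24 + 154/5) = 8939/(274/5) = 8939*(5/274) = 44695/274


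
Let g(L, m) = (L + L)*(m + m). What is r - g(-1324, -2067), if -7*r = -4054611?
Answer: -72573213/7 ≈ -1.0368e+7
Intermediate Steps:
r = 4054611/7 (r = -1/7*(-4054611) = 4054611/7 ≈ 5.7923e+5)
g(L, m) = 4*L*m (g(L, m) = (2*L)*(2*m) = 4*L*m)
r - g(-1324, -2067) = 4054611/7 - 4*(-1324)*(-2067) = 4054611/7 - 1*10946832 = 4054611/7 - 10946832 = -72573213/7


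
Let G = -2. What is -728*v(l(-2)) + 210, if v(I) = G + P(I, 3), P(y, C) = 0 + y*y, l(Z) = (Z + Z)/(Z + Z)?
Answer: 938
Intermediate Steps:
l(Z) = 1 (l(Z) = (2*Z)/((2*Z)) = (2*Z)*(1/(2*Z)) = 1)
P(y, C) = y**2 (P(y, C) = 0 + y**2 = y**2)
v(I) = -2 + I**2
-728*v(l(-2)) + 210 = -728*(-2 + 1**2) + 210 = -728*(-2 + 1) + 210 = -728*(-1) + 210 = 728 + 210 = 938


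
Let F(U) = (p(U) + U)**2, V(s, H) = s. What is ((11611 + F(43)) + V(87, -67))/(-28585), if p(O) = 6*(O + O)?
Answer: -324179/28585 ≈ -11.341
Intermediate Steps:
p(O) = 12*O (p(O) = 6*(2*O) = 12*O)
F(U) = 169*U**2 (F(U) = (12*U + U)**2 = (13*U)**2 = 169*U**2)
((11611 + F(43)) + V(87, -67))/(-28585) = ((11611 + 169*43**2) + 87)/(-28585) = ((11611 + 169*1849) + 87)*(-1/28585) = ((11611 + 312481) + 87)*(-1/28585) = (324092 + 87)*(-1/28585) = 324179*(-1/28585) = -324179/28585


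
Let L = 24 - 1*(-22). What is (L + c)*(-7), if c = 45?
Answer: -637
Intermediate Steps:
L = 46 (L = 24 + 22 = 46)
(L + c)*(-7) = (46 + 45)*(-7) = 91*(-7) = -637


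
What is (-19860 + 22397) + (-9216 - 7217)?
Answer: -13896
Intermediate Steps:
(-19860 + 22397) + (-9216 - 7217) = 2537 - 16433 = -13896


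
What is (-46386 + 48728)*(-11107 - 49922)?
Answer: -142929918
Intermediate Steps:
(-46386 + 48728)*(-11107 - 49922) = 2342*(-61029) = -142929918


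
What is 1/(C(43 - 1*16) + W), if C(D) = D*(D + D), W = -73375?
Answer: -1/71917 ≈ -1.3905e-5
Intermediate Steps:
C(D) = 2*D**2 (C(D) = D*(2*D) = 2*D**2)
1/(C(43 - 1*16) + W) = 1/(2*(43 - 1*16)**2 - 73375) = 1/(2*(43 - 16)**2 - 73375) = 1/(2*27**2 - 73375) = 1/(2*729 - 73375) = 1/(1458 - 73375) = 1/(-71917) = -1/71917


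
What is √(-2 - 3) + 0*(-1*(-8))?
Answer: I*√5 ≈ 2.2361*I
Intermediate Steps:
√(-2 - 3) + 0*(-1*(-8)) = √(-5) + 0*8 = I*√5 + 0 = I*√5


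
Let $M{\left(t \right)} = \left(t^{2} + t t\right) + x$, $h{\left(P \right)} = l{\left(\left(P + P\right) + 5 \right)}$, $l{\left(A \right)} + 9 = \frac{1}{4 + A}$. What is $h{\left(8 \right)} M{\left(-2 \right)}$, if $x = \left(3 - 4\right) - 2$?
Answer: $- \frac{224}{5} \approx -44.8$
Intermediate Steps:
$x = -3$ ($x = -1 - 2 = -3$)
$l{\left(A \right)} = -9 + \frac{1}{4 + A}$
$h{\left(P \right)} = \frac{-80 - 18 P}{9 + 2 P}$ ($h{\left(P \right)} = \frac{-35 - 9 \left(\left(P + P\right) + 5\right)}{4 + \left(\left(P + P\right) + 5\right)} = \frac{-35 - 9 \left(2 P + 5\right)}{4 + \left(2 P + 5\right)} = \frac{-35 - 9 \left(5 + 2 P\right)}{4 + \left(5 + 2 P\right)} = \frac{-35 - \left(45 + 18 P\right)}{9 + 2 P} = \frac{-80 - 18 P}{9 + 2 P}$)
$M{\left(t \right)} = -3 + 2 t^{2}$ ($M{\left(t \right)} = \left(t^{2} + t t\right) - 3 = \left(t^{2} + t^{2}\right) - 3 = 2 t^{2} - 3 = -3 + 2 t^{2}$)
$h{\left(8 \right)} M{\left(-2 \right)} = \frac{2 \left(-40 - 72\right)}{9 + 2 \cdot 8} \left(-3 + 2 \left(-2\right)^{2}\right) = \frac{2 \left(-40 - 72\right)}{9 + 16} \left(-3 + 2 \cdot 4\right) = 2 \cdot \frac{1}{25} \left(-112\right) \left(-3 + 8\right) = 2 \cdot \frac{1}{25} \left(-112\right) 5 = \left(- \frac{224}{25}\right) 5 = - \frac{224}{5}$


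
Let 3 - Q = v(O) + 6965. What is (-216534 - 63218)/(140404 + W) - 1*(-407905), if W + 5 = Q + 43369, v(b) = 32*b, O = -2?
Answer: 36072938799/88435 ≈ 4.0790e+5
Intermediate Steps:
Q = -6898 (Q = 3 - (32*(-2) + 6965) = 3 - (-64 + 6965) = 3 - 1*6901 = 3 - 6901 = -6898)
W = 36466 (W = -5 + (-6898 + 43369) = -5 + 36471 = 36466)
(-216534 - 63218)/(140404 + W) - 1*(-407905) = (-216534 - 63218)/(140404 + 36466) - 1*(-407905) = -279752/176870 + 407905 = -279752*1/176870 + 407905 = -139876/88435 + 407905 = 36072938799/88435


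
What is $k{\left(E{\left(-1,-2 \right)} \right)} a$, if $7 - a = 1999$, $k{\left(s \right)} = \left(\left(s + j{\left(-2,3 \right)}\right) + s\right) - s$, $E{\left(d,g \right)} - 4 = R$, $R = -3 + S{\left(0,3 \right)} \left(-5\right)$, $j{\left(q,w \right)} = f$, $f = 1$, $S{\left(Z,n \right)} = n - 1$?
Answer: $15936$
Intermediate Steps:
$S{\left(Z,n \right)} = -1 + n$
$j{\left(q,w \right)} = 1$
$R = -13$ ($R = -3 + \left(-1 + 3\right) \left(-5\right) = -3 + 2 \left(-5\right) = -3 - 10 = -13$)
$E{\left(d,g \right)} = -9$ ($E{\left(d,g \right)} = 4 - 13 = -9$)
$k{\left(s \right)} = 1 + s$ ($k{\left(s \right)} = \left(\left(s + 1\right) + s\right) - s = \left(\left(1 + s\right) + s\right) - s = \left(1 + 2 s\right) - s = 1 + s$)
$a = -1992$ ($a = 7 - 1999 = -1992$)
$k{\left(E{\left(-1,-2 \right)} \right)} a = \left(1 - 9\right) \left(-1992\right) = \left(-8\right) \left(-1992\right) = 15936$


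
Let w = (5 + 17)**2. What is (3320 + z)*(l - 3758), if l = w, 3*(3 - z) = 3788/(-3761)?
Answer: -122765822978/11283 ≈ -1.0881e+7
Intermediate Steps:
w = 484 (w = 22**2 = 484)
z = 37637/11283 (z = 3 - 3788/(3*(-3761)) = 3 - 3788*(-1)/(3*3761) = 3 - 1/3*(-3788/3761) = 3 + 3788/11283 = 37637/11283 ≈ 3.3357)
l = 484
(3320 + z)*(l - 3758) = (3320 + 37637/11283)*(484 - 3758) = (37497197/11283)*(-3274) = -122765822978/11283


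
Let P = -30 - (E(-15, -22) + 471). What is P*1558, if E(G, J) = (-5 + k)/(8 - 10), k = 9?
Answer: -777442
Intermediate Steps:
E(G, J) = -2 (E(G, J) = (-5 + 9)/(8 - 10) = 4/(-2) = 4*(-1/2) = -2)
P = -499 (P = -30 - (-2 + 471) = -30 - 1*469 = -30 - 469 = -499)
P*1558 = -499*1558 = -777442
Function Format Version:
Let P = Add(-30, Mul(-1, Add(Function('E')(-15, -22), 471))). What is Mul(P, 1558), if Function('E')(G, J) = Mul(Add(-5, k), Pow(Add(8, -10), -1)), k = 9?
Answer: -777442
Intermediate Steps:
Function('E')(G, J) = -2 (Function('E')(G, J) = Mul(Add(-5, 9), Pow(Add(8, -10), -1)) = Mul(4, Pow(-2, -1)) = Mul(4, Rational(-1, 2)) = -2)
P = -499 (P = Add(-30, Mul(-1, Add(-2, 471))) = Add(-30, Mul(-1, 469)) = Add(-30, -469) = -499)
Mul(P, 1558) = Mul(-499, 1558) = -777442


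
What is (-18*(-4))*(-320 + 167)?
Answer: -11016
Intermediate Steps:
(-18*(-4))*(-320 + 167) = 72*(-153) = -11016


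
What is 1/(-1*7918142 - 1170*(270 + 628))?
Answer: -1/8968802 ≈ -1.1150e-7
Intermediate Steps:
1/(-1*7918142 - 1170*(270 + 628)) = 1/(-7918142 - 1170*898) = 1/(-7918142 - 1050660) = 1/(-8968802) = -1/8968802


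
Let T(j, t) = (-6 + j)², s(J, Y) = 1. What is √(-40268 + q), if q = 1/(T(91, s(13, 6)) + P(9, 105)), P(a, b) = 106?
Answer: 3*I*√240460634113/7331 ≈ 200.67*I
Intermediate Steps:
q = 1/7331 (q = 1/((-6 + 91)² + 106) = 1/(85² + 106) = 1/(7225 + 106) = 1/7331 ≈ 0.00013641)
√(-40268 + q) = √(-40268 + 1/7331) = √(-295204707/7331) = 3*I*√240460634113/7331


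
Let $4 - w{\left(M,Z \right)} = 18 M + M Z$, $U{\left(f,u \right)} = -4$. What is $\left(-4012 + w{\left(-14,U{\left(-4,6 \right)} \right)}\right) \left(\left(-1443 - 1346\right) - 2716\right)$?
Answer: $20985060$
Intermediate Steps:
$w{\left(M,Z \right)} = 4 - 18 M - M Z$ ($w{\left(M,Z \right)} = 4 - \left(18 M + M Z\right) = 4 - 18 M - M Z$)
$\left(-4012 + w{\left(-14,U{\left(-4,6 \right)} \right)}\right) \left(\left(-1443 - 1346\right) - 2716\right) = \left(-4012 - \left(-256 + 56\right)\right) \left(\left(-1443 - 1346\right) - 2716\right) = \left(-4012 + \left(4 + 252 - 56\right)\right) \left(-2789 - 2716\right) = \left(-4012 + 200\right) \left(-5505\right) = \left(-3812\right) \left(-5505\right) = 20985060$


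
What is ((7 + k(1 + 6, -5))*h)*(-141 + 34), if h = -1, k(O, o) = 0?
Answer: 749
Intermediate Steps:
((7 + k(1 + 6, -5))*h)*(-141 + 34) = ((7 + 0)*(-1))*(-141 + 34) = (7*(-1))*(-107) = -7*(-107) = 749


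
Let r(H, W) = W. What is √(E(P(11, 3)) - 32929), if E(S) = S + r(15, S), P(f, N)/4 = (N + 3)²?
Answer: I*√32641 ≈ 180.67*I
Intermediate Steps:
P(f, N) = 4*(3 + N)² (P(f, N) = 4*(N + 3)² = 4*(3 + N)²)
E(S) = 2*S (E(S) = S + S = 2*S)
√(E(P(11, 3)) - 32929) = √(2*(4*(3 + 3)²) - 32929) = √(2*(4*6²) - 32929) = √(2*(4*36) - 32929) = √(2*144 - 32929) = √(288 - 32929) = √(-32641) = I*√32641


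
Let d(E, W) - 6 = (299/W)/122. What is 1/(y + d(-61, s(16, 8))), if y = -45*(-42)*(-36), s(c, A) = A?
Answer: -976/66400885 ≈ -1.4699e-5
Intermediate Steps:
d(E, W) = 6 + 299/(122*W) (d(E, W) = 6 + (299/W)/122 = 6 + (299/W)*(1/122) = 6 + 299/(122*W))
y = -68040 (y = 1890*(-36) = -68040)
1/(y + d(-61, s(16, 8))) = 1/(-68040 + (6 + (299/122)/8)) = 1/(-68040 + (6 + (299/122)*(⅛))) = 1/(-68040 + (6 + 299/976)) = 1/(-68040 + 6155/976) = 1/(-66400885/976) = -976/66400885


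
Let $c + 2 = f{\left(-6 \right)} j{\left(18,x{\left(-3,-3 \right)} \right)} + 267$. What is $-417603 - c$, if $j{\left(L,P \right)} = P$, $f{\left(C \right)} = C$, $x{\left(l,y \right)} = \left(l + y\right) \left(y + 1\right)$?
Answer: $-417796$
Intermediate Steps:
$x{\left(l,y \right)} = \left(1 + y\right) \left(l + y\right)$ ($x{\left(l,y \right)} = \left(l + y\right) \left(1 + y\right) = \left(1 + y\right) \left(l + y\right)$)
$c = 193$ ($c = -2 + \left(- 6 \left(-3 - 3 + \left(-3\right)^{2} - -9\right) + 267\right) = -2 + \left(- 6 \left(-3 - 3 + 9 + 9\right) + 267\right) = -2 + \left(\left(-6\right) 12 + 267\right) = -2 + \left(-72 + 267\right) = -2 + 195 = 193$)
$-417603 - c = -417603 - 193 = -417796$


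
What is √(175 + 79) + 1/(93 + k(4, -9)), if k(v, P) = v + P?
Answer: 1/88 + √254 ≈ 15.949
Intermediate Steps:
k(v, P) = P + v
√(175 + 79) + 1/(93 + k(4, -9)) = √(175 + 79) + 1/(93 + (-9 + 4)) = √254 + 1/(93 - 5) = √254 + 1/88 = 1/88 + √254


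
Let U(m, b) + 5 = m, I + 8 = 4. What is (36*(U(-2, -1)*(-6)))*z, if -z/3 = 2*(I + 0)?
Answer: 36288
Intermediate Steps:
I = -4 (I = -8 + 4 = -4)
U(m, b) = -5 + m
z = 24 (z = -6*(-4 + 0) = -6*(-4) = -3*(-8) = 24)
(36*(U(-2, -1)*(-6)))*z = (36*((-5 - 2)*(-6)))*24 = (36*(-7*(-6)))*24 = (36*42)*24 = 1512*24 = 36288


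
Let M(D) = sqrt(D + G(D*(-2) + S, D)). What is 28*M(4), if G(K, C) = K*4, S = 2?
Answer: 56*I*sqrt(5) ≈ 125.22*I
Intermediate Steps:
G(K, C) = 4*K
M(D) = sqrt(8 - 7*D) (M(D) = sqrt(D + 4*(D*(-2) + 2)) = sqrt(D + 4*(-2*D + 2)) = sqrt(D + 4*(2 - 2*D)) = sqrt(D + (8 - 8*D)) = sqrt(8 - 7*D))
28*M(4) = 28*sqrt(8 - 7*4) = 28*sqrt(8 - 28) = 28*sqrt(-20) = 28*(2*I*sqrt(5)) = 56*I*sqrt(5)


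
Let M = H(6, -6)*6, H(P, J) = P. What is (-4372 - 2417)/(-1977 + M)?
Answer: 2263/647 ≈ 3.4977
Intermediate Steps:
M = 36 (M = 6*6 = 36)
(-4372 - 2417)/(-1977 + M) = (-4372 - 2417)/(-1977 + 36) = -6789/(-1941) = -6789*(-1/1941) = 2263/647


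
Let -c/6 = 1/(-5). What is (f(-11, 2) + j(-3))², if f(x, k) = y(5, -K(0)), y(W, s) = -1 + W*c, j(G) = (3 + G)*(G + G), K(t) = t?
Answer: 25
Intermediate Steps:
c = 6/5 (c = -6/(-5) = -6*(-⅕) = 6/5 ≈ 1.2000)
j(G) = 2*G*(3 + G) (j(G) = (3 + G)*(2*G) = 2*G*(3 + G))
y(W, s) = -1 + 6*W/5 (y(W, s) = -1 + W*(6/5) = -1 + 6*W/5)
f(x, k) = 5 (f(x, k) = -1 + (6/5)*5 = -1 + 6 = 5)
(f(-11, 2) + j(-3))² = (5 + 2*(-3)*(3 - 3))² = (5 + 2*(-3)*0)² = (5 + 0)² = 5² = 25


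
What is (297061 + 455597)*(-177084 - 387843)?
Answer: -425196825966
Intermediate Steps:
(297061 + 455597)*(-177084 - 387843) = 752658*(-564927) = -425196825966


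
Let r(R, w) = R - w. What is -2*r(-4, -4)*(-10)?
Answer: 0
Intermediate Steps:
-2*r(-4, -4)*(-10) = -2*(-4 - 1*(-4))*(-10) = -2*(-4 + 4)*(-10) = -2*0*(-10) = 0*(-10) = 0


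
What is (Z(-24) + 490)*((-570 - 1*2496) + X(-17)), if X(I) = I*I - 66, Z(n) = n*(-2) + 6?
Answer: -1546592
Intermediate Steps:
Z(n) = 6 - 2*n (Z(n) = -2*n + 6 = 6 - 2*n)
X(I) = -66 + I² (X(I) = I² - 66 = -66 + I²)
(Z(-24) + 490)*((-570 - 1*2496) + X(-17)) = ((6 - 2*(-24)) + 490)*((-570 - 1*2496) + (-66 + (-17)²)) = ((6 + 48) + 490)*((-570 - 2496) + (-66 + 289)) = (54 + 490)*(-3066 + 223) = 544*(-2843) = -1546592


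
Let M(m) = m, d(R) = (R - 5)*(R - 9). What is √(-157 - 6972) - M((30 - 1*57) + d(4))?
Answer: 22 + I*√7129 ≈ 22.0 + 84.433*I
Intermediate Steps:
d(R) = (-9 + R)*(-5 + R) (d(R) = (-5 + R)*(-9 + R) = (-9 + R)*(-5 + R))
√(-157 - 6972) - M((30 - 1*57) + d(4)) = √(-157 - 6972) - ((30 - 1*57) + (45 + 4² - 14*4)) = √(-7129) - ((30 - 57) + (45 + 16 - 56)) = I*√7129 - (-27 + 5) = I*√7129 - 1*(-22) = I*√7129 + 22 = 22 + I*√7129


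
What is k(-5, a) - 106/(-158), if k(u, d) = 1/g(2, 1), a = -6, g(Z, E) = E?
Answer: 132/79 ≈ 1.6709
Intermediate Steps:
k(u, d) = 1 (k(u, d) = 1/1 = 1)
k(-5, a) - 106/(-158) = 1 - 106/(-158) = 1 - 1/158*(-106) = 1 + 53/79 = 132/79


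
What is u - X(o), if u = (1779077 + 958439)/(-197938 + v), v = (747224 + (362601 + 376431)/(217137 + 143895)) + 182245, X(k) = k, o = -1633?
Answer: 1286532139889/786032259 ≈ 1636.7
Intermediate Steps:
v = 1997433280/2149 (v = (747224 + 739032/361032) + 182245 = (747224 + 739032*(1/361032)) + 182245 = (747224 + 4399/2149) + 182245 = 1605788775/2149 + 182245 = 1997433280/2149 ≈ 9.2947e+5)
u = 2941460942/786032259 (u = (1779077 + 958439)/(-197938 + 1997433280/2149) = 2737516/(1572064518/2149) = 2737516*(2149/1572064518) = 2941460942/786032259 ≈ 3.7422)
u - X(o) = 2941460942/786032259 - 1*(-1633) = 2941460942/786032259 + 1633 = 1286532139889/786032259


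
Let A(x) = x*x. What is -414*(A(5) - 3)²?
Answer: -200376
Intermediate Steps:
A(x) = x²
-414*(A(5) - 3)² = -414*(5² - 3)² = -414*(25 - 3)² = -414*22² = -414*484 = -200376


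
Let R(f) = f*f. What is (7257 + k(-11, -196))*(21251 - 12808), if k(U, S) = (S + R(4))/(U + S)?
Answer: 1409398433/23 ≈ 6.1278e+7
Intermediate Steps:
R(f) = f²
k(U, S) = (16 + S)/(S + U) (k(U, S) = (S + 4²)/(U + S) = (S + 16)/(S + U) = (16 + S)/(S + U))
(7257 + k(-11, -196))*(21251 - 12808) = (7257 + (16 - 196)/(-196 - 11))*(21251 - 12808) = (7257 - 180/(-207))*8443 = (7257 - 1/207*(-180))*8443 = (7257 + 20/23)*8443 = (166931/23)*8443 = 1409398433/23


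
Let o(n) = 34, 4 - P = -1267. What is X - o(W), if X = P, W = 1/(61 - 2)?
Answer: 1237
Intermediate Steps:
P = 1271 (P = 4 - 1*(-1267) = 4 + 1267 = 1271)
W = 1/59 ≈ 0.016949
X = 1271
X - o(W) = 1271 - 1*34 = 1271 - 34 = 1237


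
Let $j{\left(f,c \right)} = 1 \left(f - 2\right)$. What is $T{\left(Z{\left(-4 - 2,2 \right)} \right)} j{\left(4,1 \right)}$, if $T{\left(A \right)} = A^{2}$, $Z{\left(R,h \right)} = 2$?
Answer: $8$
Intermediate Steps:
$j{\left(f,c \right)} = -2 + f$ ($j{\left(f,c \right)} = 1 \left(-2 + f\right) = -2 + f$)
$T{\left(Z{\left(-4 - 2,2 \right)} \right)} j{\left(4,1 \right)} = 2^{2} \left(-2 + 4\right) = 4 \cdot 2 = 8$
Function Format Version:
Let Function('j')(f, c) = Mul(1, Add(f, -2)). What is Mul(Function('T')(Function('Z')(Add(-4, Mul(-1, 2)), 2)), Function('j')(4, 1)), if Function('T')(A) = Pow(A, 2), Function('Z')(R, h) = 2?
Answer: 8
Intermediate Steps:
Function('j')(f, c) = Add(-2, f) (Function('j')(f, c) = Mul(1, Add(-2, f)) = Add(-2, f))
Mul(Function('T')(Function('Z')(Add(-4, Mul(-1, 2)), 2)), Function('j')(4, 1)) = Mul(Pow(2, 2), Add(-2, 4)) = Mul(4, 2) = 8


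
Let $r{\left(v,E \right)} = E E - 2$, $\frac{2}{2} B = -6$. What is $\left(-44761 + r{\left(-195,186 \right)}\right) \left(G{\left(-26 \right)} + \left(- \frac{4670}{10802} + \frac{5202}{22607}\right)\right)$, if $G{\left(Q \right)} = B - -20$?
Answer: $- \frac{17128490847285}{122100407} \approx -1.4028 \cdot 10^{5}$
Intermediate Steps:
$B = -6$
$r{\left(v,E \right)} = -2 + E^{2}$ ($r{\left(v,E \right)} = E^{2} - 2 = -2 + E^{2}$)
$G{\left(Q \right)} = 14$ ($G{\left(Q \right)} = -6 - -20 = -6 + 20 = 14$)
$\left(-44761 + r{\left(-195,186 \right)}\right) \left(G{\left(-26 \right)} + \left(- \frac{4670}{10802} + \frac{5202}{22607}\right)\right) = \left(-44761 - \left(2 - 186^{2}\right)\right) \left(14 + \left(- \frac{4670}{10802} + \frac{5202}{22607}\right)\right) = \left(-44761 + \left(-2 + 34596\right)\right) \left(14 + \left(\left(-4670\right) \frac{1}{10802} + 5202 \cdot \frac{1}{22607}\right)\right) = \left(-44761 + 34594\right) \left(14 + \left(- \frac{2335}{5401} + \frac{5202}{22607}\right)\right) = - 10167 \left(14 - \frac{24691343}{122100407}\right) = \left(-10167\right) \frac{1684714355}{122100407} = - \frac{17128490847285}{122100407}$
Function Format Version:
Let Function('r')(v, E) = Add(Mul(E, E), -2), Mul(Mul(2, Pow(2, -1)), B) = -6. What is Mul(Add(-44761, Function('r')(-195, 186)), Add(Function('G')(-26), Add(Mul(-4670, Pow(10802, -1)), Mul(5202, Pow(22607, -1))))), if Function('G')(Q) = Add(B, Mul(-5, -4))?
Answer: Rational(-17128490847285, 122100407) ≈ -1.4028e+5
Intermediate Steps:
B = -6
Function('r')(v, E) = Add(-2, Pow(E, 2)) (Function('r')(v, E) = Add(Pow(E, 2), -2) = Add(-2, Pow(E, 2)))
Function('G')(Q) = 14 (Function('G')(Q) = Add(-6, Mul(-5, -4)) = Add(-6, 20) = 14)
Mul(Add(-44761, Function('r')(-195, 186)), Add(Function('G')(-26), Add(Mul(-4670, Pow(10802, -1)), Mul(5202, Pow(22607, -1))))) = Mul(Add(-44761, Add(-2, Pow(186, 2))), Add(14, Add(Mul(-4670, Pow(10802, -1)), Mul(5202, Pow(22607, -1))))) = Mul(Add(-44761, Add(-2, 34596)), Add(14, Add(Mul(-4670, Rational(1, 10802)), Mul(5202, Rational(1, 22607))))) = Mul(Add(-44761, 34594), Add(14, Add(Rational(-2335, 5401), Rational(5202, 22607)))) = Mul(-10167, Add(14, Rational(-24691343, 122100407))) = Mul(-10167, Rational(1684714355, 122100407)) = Rational(-17128490847285, 122100407)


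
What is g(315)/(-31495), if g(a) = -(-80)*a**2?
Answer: -1587600/6299 ≈ -252.04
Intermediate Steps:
g(a) = 80*a**2
g(315)/(-31495) = (80*315**2)/(-31495) = (80*99225)*(-1/31495) = 7938000*(-1/31495) = -1587600/6299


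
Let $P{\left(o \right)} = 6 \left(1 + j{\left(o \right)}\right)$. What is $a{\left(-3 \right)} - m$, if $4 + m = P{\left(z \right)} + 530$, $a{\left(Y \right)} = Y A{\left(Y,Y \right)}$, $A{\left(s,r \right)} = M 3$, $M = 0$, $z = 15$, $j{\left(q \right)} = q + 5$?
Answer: $-652$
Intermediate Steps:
$j{\left(q \right)} = 5 + q$
$P{\left(o \right)} = 36 + 6 o$ ($P{\left(o \right)} = 6 \left(1 + \left(5 + o\right)\right) = 6 \left(6 + o\right) = 36 + 6 o$)
$A{\left(s,r \right)} = 0$ ($A{\left(s,r \right)} = 0 \cdot 3 = 0$)
$a{\left(Y \right)} = 0$ ($a{\left(Y \right)} = Y 0 = 0$)
$m = 652$ ($m = -4 + \left(\left(36 + 6 \cdot 15\right) + 530\right) = -4 + \left(\left(36 + 90\right) + 530\right) = -4 + \left(126 + 530\right) = -4 + 656 = 652$)
$a{\left(-3 \right)} - m = 0 - 652 = -652$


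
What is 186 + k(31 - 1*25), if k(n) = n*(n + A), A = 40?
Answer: 462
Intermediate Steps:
k(n) = n*(40 + n) (k(n) = n*(n + 40) = n*(40 + n))
186 + k(31 - 1*25) = 186 + (31 - 1*25)*(40 + (31 - 1*25)) = 186 + (31 - 25)*(40 + (31 - 25)) = 186 + 6*(40 + 6) = 186 + 6*46 = 186 + 276 = 462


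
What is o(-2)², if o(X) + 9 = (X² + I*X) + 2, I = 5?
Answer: 169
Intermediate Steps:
o(X) = -7 + X² + 5*X (o(X) = -9 + ((X² + 5*X) + 2) = -9 + (2 + X² + 5*X) = -7 + X² + 5*X)
o(-2)² = (-7 + (-2)² + 5*(-2))² = (-7 + 4 - 10)² = (-13)² = 169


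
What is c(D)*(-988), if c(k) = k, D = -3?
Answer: 2964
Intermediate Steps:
c(D)*(-988) = -3*(-988) = 2964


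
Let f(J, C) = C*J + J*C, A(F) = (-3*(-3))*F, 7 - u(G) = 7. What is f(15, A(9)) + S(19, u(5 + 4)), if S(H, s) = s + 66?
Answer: 2496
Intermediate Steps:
u(G) = 0 (u(G) = 7 - 1*7 = 7 - 7 = 0)
A(F) = 9*F
f(J, C) = 2*C*J (f(J, C) = C*J + C*J = 2*C*J)
S(H, s) = 66 + s
f(15, A(9)) + S(19, u(5 + 4)) = 2*(9*9)*15 + (66 + 0) = 2*81*15 + 66 = 2430 + 66 = 2496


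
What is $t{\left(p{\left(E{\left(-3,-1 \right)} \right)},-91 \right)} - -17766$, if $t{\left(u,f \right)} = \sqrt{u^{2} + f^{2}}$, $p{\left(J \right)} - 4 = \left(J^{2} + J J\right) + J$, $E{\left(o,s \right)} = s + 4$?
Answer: $17766 + \sqrt{8906} \approx 17860.0$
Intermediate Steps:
$E{\left(o,s \right)} = 4 + s$
$p{\left(J \right)} = 4 + J + 2 J^{2}$ ($p{\left(J \right)} = 4 + \left(\left(J^{2} + J J\right) + J\right) = 4 + \left(\left(J^{2} + J^{2}\right) + J\right) = 4 + \left(2 J^{2} + J\right) = 4 + \left(J + 2 J^{2}\right) = 4 + J + 2 J^{2}$)
$t{\left(u,f \right)} = \sqrt{f^{2} + u^{2}}$
$t{\left(p{\left(E{\left(-3,-1 \right)} \right)},-91 \right)} - -17766 = \sqrt{\left(-91\right)^{2} + \left(4 + \left(4 - 1\right) + 2 \left(4 - 1\right)^{2}\right)^{2}} - -17766 = \sqrt{8281 + \left(4 + 3 + 2 \cdot 3^{2}\right)^{2}} + 17766 = \sqrt{8281 + \left(4 + 3 + 2 \cdot 9\right)^{2}} + 17766 = \sqrt{8281 + \left(4 + 3 + 18\right)^{2}} + 17766 = \sqrt{8281 + 25^{2}} + 17766 = \sqrt{8281 + 625} + 17766 = \sqrt{8906} + 17766 = 17766 + \sqrt{8906}$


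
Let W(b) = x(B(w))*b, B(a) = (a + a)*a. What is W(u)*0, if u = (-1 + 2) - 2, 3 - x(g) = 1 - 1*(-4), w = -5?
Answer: 0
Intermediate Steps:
B(a) = 2*a**2 (B(a) = (2*a)*a = 2*a**2)
x(g) = -2 (x(g) = 3 - (1 - 1*(-4)) = 3 - (1 + 4) = 3 - 1*5 = 3 - 5 = -2)
u = -1 (u = 1 - 2 = -1)
W(b) = -2*b
W(u)*0 = -2*(-1)*0 = 2*0 = 0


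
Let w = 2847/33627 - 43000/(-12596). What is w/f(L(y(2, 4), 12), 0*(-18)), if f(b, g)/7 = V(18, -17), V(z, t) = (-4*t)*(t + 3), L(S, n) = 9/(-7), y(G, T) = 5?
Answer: -123485151/235220147624 ≈ -0.00052498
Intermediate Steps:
L(S, n) = -9/7 (L(S, n) = 9*(-⅐) = -9/7)
V(z, t) = -4*t*(3 + t) (V(z, t) = (-4*t)*(3 + t) = -4*t*(3 + t))
w = 123485151/35297141 (w = 2847*(1/33627) - 43000*(-1/12596) = 949/11209 + 10750/3149 = 123485151/35297141 ≈ 3.4984)
f(b, g) = -6664 (f(b, g) = 7*(-4*(-17)*(3 - 17)) = 7*(-4*(-17)*(-14)) = 7*(-952) = -6664)
w/f(L(y(2, 4), 12), 0*(-18)) = (123485151/35297141)/(-6664) = (123485151/35297141)*(-1/6664) = -123485151/235220147624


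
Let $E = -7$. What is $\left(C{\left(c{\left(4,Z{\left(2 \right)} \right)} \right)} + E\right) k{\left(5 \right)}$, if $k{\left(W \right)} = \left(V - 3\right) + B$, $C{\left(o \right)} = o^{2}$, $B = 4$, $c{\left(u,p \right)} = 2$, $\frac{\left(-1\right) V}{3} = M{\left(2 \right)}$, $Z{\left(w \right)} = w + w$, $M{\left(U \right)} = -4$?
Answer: $-39$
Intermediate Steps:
$Z{\left(w \right)} = 2 w$
$V = 12$ ($V = \left(-3\right) \left(-4\right) = 12$)
$k{\left(W \right)} = 13$ ($k{\left(W \right)} = \left(12 - 3\right) + 4 = 9 + 4 = 13$)
$\left(C{\left(c{\left(4,Z{\left(2 \right)} \right)} \right)} + E\right) k{\left(5 \right)} = \left(2^{2} - 7\right) 13 = \left(4 - 7\right) 13 = \left(-3\right) 13 = -39$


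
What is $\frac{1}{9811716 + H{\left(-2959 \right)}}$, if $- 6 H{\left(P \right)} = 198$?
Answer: $\frac{1}{9811683} \approx 1.0192 \cdot 10^{-7}$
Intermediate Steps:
$H{\left(P \right)} = -33$ ($H{\left(P \right)} = \left(- \frac{1}{6}\right) 198 = -33$)
$\frac{1}{9811716 + H{\left(-2959 \right)}} = \frac{1}{9811716 - 33} = \frac{1}{9811683}$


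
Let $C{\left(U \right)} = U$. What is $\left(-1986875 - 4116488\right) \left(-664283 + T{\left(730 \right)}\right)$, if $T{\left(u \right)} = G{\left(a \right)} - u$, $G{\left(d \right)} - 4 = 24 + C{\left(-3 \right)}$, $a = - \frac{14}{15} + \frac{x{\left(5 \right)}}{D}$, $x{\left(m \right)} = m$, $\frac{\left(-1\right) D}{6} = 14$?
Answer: $4058663154644$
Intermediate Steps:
$D = -84$ ($D = \left(-6\right) 14 = -84$)
$a = - \frac{139}{140}$ ($a = - \frac{14}{15} + \frac{5}{-84} = \left(-14\right) \frac{1}{15} + 5 \left(- \frac{1}{84}\right) = - \frac{14}{15} - \frac{5}{84} = - \frac{139}{140} \approx -0.99286$)
$G{\left(d \right)} = 25$ ($G{\left(d \right)} = 4 + \left(24 - 3\right) = 4 + 21 = 25$)
$T{\left(u \right)} = 25 - u$
$\left(-1986875 - 4116488\right) \left(-664283 + T{\left(730 \right)}\right) = \left(-1986875 - 4116488\right) \left(-664283 + \left(25 - 730\right)\right) = - 6103363 \left(-664283 + \left(25 - 730\right)\right) = - 6103363 \left(-664283 - 705\right) = \left(-6103363\right) \left(-664988\right) = 4058663154644$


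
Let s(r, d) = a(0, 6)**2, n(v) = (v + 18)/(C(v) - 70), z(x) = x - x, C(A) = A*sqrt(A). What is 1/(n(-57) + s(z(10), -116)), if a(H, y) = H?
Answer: 70/39 + 19*I*sqrt(57)/13 ≈ 1.7949 + 11.034*I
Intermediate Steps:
C(A) = A**(3/2)
z(x) = 0
n(v) = (18 + v)/(-70 + v**(3/2)) (n(v) = (v + 18)/(v**(3/2) - 70) = (18 + v)/(-70 + v**(3/2)))
s(r, d) = 0 (s(r, d) = 0**2 = 0)
1/(n(-57) + s(z(10), -116)) = 1/((18 - 57)/(-70 + (-57)**(3/2)) + 0) = 1/(-39/(-70 - 57*I*sqrt(57)) + 0) = 1/(-39/(-70 - 57*I*sqrt(57))) = 70/39 + 19*I*sqrt(57)/13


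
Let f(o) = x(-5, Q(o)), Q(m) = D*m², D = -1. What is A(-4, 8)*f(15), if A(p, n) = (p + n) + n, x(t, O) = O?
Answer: -2700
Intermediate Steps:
Q(m) = -m²
A(p, n) = p + 2*n (A(p, n) = (n + p) + n = p + 2*n)
f(o) = -o²
A(-4, 8)*f(15) = (-4 + 2*8)*(-1*15²) = (-4 + 16)*(-1*225) = 12*(-225) = -2700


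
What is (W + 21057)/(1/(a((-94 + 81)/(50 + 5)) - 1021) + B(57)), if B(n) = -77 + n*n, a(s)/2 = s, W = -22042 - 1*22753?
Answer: -1333624578/178206077 ≈ -7.4836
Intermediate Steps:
W = -44795 (W = -22042 - 22753 = -44795)
a(s) = 2*s
B(n) = -77 + n²
(W + 21057)/(1/(a((-94 + 81)/(50 + 5)) - 1021) + B(57)) = (-44795 + 21057)/(1/(2*((-94 + 81)/(50 + 5)) - 1021) + (-77 + 57²)) = -23738/(1/(2*(-13/55) - 1021) + (-77 + 3249)) = -23738/(1/(2*(-13*1/55) - 1021) + 3172) = -23738/(1/(2*(-13/55) - 1021) + 3172) = -23738/(1/(-26/55 - 1021) + 3172) = -23738/(1/(-56181/55) + 3172) = -23738/(-55/56181 + 3172) = -23738/178206077/56181 = -23738*56181/178206077 = -1333624578/178206077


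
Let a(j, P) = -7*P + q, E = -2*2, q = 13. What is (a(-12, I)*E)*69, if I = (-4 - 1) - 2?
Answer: -17112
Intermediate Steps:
E = -4
I = -7 (I = -5 - 2 = -7)
a(j, P) = 13 - 7*P (a(j, P) = -7*P + 13 = 13 - 7*P)
(a(-12, I)*E)*69 = ((13 - 7*(-7))*(-4))*69 = ((13 + 49)*(-4))*69 = (62*(-4))*69 = -248*69 = -17112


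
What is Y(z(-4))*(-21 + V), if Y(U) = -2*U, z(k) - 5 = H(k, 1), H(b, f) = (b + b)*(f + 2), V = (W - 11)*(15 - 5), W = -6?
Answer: -7258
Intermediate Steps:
V = -170 (V = (-6 - 11)*(15 - 5) = -17*10 = -170)
H(b, f) = 2*b*(2 + f) (H(b, f) = (2*b)*(2 + f) = 2*b*(2 + f))
z(k) = 5 + 6*k (z(k) = 5 + 2*k*(2 + 1) = 5 + 2*k*3 = 5 + 6*k)
Y(z(-4))*(-21 + V) = (-2*(5 + 6*(-4)))*(-21 - 170) = -2*(5 - 24)*(-191) = -2*(-19)*(-191) = 38*(-191) = -7258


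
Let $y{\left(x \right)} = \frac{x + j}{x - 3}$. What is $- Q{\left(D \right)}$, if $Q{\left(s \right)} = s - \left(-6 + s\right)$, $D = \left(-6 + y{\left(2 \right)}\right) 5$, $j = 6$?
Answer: $-6$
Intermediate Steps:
$y{\left(x \right)} = \frac{6 + x}{-3 + x}$ ($y{\left(x \right)} = \frac{x + 6}{x - 3} = \frac{6 + x}{-3 + x}$)
$D = -70$ ($D = \left(-6 + \frac{6 + 2}{-3 + 2}\right) 5 = \left(-6 + \frac{1}{-1} \cdot 8\right) 5 = \left(-6 - 8\right) 5 = \left(-14\right) 5 = -70$)
$Q{\left(s \right)} = 6$
$- Q{\left(D \right)} = \left(-1\right) 6 = -6$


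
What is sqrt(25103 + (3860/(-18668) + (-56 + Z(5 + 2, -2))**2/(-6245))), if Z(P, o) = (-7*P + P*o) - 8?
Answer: sqrt(21321504739374859955)/29145415 ≈ 158.43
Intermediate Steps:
Z(P, o) = -8 - 7*P + P*o
sqrt(25103 + (3860/(-18668) + (-56 + Z(5 + 2, -2))**2/(-6245))) = sqrt(25103 + (3860/(-18668) + (-56 + (-8 - 7*(5 + 2) + (5 + 2)*(-2)))**2/(-6245))) = sqrt(25103 + (3860*(-1/18668) + (-56 + (-8 - 7*7 + 7*(-2)))**2*(-1/6245))) = sqrt(25103 + (-965/4667 + (-56 + (-8 - 49 - 14))**2*(-1/6245))) = sqrt(25103 + (-965/4667 + (-56 - 71)**2*(-1/6245))) = sqrt(25103 + (-965/4667 + (-127)**2*(-1/6245))) = sqrt(25103 + (-965/4667 + 16129*(-1/6245))) = sqrt(25103 + (-965/4667 - 16129/6245)) = sqrt(25103 - 81300468/29145415) = sqrt(731556052277/29145415) = sqrt(21321504739374859955)/29145415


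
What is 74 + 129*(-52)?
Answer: -6634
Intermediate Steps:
74 + 129*(-52) = 74 - 6708 = -6634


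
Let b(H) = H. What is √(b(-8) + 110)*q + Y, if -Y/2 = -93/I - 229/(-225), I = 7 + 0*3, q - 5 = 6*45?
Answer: 38644/1575 + 275*√102 ≈ 2801.9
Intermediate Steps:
q = 275 (q = 5 + 6*45 = 5 + 270 = 275)
I = 7 (I = 7 + 0 = 7)
Y = 38644/1575 (Y = -2*(-93/7 - 229/(-225)) = -2*(-93*⅐ - 229*(-1/225)) = -2*(-93/7 + 229/225) = -2*(-19322/1575) = 38644/1575 ≈ 24.536)
√(b(-8) + 110)*q + Y = √(-8 + 110)*275 + 38644/1575 = √102*275 + 38644/1575 = 275*√102 + 38644/1575 = 38644/1575 + 275*√102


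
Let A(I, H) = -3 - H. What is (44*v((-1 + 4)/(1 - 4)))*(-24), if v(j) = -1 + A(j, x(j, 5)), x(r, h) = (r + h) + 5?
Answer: 13728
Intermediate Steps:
x(r, h) = 5 + h + r (x(r, h) = (h + r) + 5 = 5 + h + r)
v(j) = -14 - j (v(j) = -1 + (-3 - (5 + 5 + j)) = -1 + (-3 - (10 + j)) = -1 + (-3 + (-10 - j)) = -1 + (-13 - j) = -14 - j)
(44*v((-1 + 4)/(1 - 4)))*(-24) = (44*(-14 - (-1 + 4)/(1 - 4)))*(-24) = (44*(-14 - 3/(-3)))*(-24) = (44*(-14 - 3*(-1)/3))*(-24) = (44*(-14 - 1*(-1)))*(-24) = (44*(-14 + 1))*(-24) = (44*(-13))*(-24) = -572*(-24) = 13728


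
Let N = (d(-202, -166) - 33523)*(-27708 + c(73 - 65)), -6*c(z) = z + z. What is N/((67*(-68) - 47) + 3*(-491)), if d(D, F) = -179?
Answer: -33353746/217 ≈ -1.5370e+5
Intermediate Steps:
c(z) = -z/3 (c(z) = -(z + z)/6 = -z/3)
N = 933904888 (N = (-179 - 33523)*(-27708 - (73 - 65)/3) = -33702*(-27708 - ⅓*8) = -33702*(-27708 - 8/3) = -33702*(-83132/3) = 933904888)
N/((67*(-68) - 47) + 3*(-491)) = 933904888/((67*(-68) - 47) + 3*(-491)) = 933904888/((-4556 - 47) - 1473) = 933904888/(-4603 - 1473) = 933904888/(-6076) = 933904888*(-1/6076) = -33353746/217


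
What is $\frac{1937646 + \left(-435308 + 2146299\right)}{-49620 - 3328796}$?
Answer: $- \frac{3648637}{3378416} \approx -1.08$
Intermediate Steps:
$\frac{1937646 + \left(-435308 + 2146299\right)}{-49620 - 3328796} = \frac{1937646 + 1710991}{-3378416} = 3648637 \left(- \frac{1}{3378416}\right) = - \frac{3648637}{3378416}$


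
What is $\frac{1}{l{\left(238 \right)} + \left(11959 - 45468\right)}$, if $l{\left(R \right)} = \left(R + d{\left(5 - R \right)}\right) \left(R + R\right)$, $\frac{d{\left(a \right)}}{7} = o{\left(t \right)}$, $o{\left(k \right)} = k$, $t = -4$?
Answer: $\frac{1}{66451} \approx 1.5049 \cdot 10^{-5}$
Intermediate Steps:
$d{\left(a \right)} = -28$ ($d{\left(a \right)} = 7 \left(-4\right) = -28$)
$l{\left(R \right)} = 2 R \left(-28 + R\right)$ ($l{\left(R \right)} = \left(R - 28\right) \left(R + R\right) = \left(-28 + R\right) 2 R = 2 R \left(-28 + R\right)$)
$\frac{1}{l{\left(238 \right)} + \left(11959 - 45468\right)} = \frac{1}{2 \cdot 238 \left(-28 + 238\right) + \left(11959 - 45468\right)} = \frac{1}{2 \cdot 238 \cdot 210 + \left(11959 - 45468\right)} = \frac{1}{99960 - 33509} = \frac{1}{66451}$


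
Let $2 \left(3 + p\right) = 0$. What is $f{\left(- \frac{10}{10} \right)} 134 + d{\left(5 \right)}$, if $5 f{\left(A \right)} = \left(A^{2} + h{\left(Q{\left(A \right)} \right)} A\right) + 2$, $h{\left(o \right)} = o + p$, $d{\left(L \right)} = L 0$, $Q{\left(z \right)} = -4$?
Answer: $268$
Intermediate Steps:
$p = -3$ ($p = -3 + \frac{1}{2} \cdot 0 = -3 + 0 = -3$)
$d{\left(L \right)} = 0$
$h{\left(o \right)} = -3 + o$ ($h{\left(o \right)} = o - 3 = -3 + o$)
$f{\left(A \right)} = \frac{2}{5} - \frac{7 A}{5} + \frac{A^{2}}{5}$ ($f{\left(A \right)} = \frac{\left(A^{2} + \left(-3 - 4\right) A\right) + 2}{5} = \frac{\left(A^{2} - 7 A\right) + 2}{5} = \frac{2 + A^{2} - 7 A}{5} = \frac{2}{5} - \frac{7 A}{5} + \frac{A^{2}}{5}$)
$f{\left(- \frac{10}{10} \right)} 134 + d{\left(5 \right)} = \left(\frac{2}{5} - \frac{7 \left(- \frac{10}{10}\right)}{5} + \frac{\left(- \frac{10}{10}\right)^{2}}{5}\right) 134 + 0 = \left(\frac{2}{5} - \frac{7 \left(\left(-10\right) \frac{1}{10}\right)}{5} + \frac{\left(\left(-10\right) \frac{1}{10}\right)^{2}}{5}\right) 134 + 0 = \left(\frac{2}{5} - - \frac{7}{5} + \frac{\left(-1\right)^{2}}{5}\right) 134 + 0 = \left(\frac{2}{5} + \frac{7}{5} + \frac{1}{5} \cdot 1\right) 134 + 0 = \left(\frac{2}{5} + \frac{7}{5} + \frac{1}{5}\right) 134 + 0 = 2 \cdot 134 + 0 = 268 + 0 = 268$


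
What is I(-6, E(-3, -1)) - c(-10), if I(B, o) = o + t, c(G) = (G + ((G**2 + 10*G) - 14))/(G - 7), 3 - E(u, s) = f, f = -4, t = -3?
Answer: 44/17 ≈ 2.5882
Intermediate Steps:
E(u, s) = 7 (E(u, s) = 3 - 1*(-4) = 3 + 4 = 7)
c(G) = (-14 + G**2 + 11*G)/(-7 + G) (c(G) = (G + (-14 + G**2 + 10*G))/(-7 + G) = (-14 + G**2 + 11*G)/(-7 + G))
I(B, o) = -3 + o (I(B, o) = o - 3 = -3 + o)
I(-6, E(-3, -1)) - c(-10) = (-3 + 7) - (-14 + (-10)**2 + 11*(-10))/(-7 - 10) = 4 - (-14 + 100 - 110)/(-17) = 4 - (-1)*(-24)/17 = 4 - 1*24/17 = 4 - 24/17 = 44/17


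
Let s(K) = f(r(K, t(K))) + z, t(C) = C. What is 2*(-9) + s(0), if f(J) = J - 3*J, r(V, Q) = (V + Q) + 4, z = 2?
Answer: -24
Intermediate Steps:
r(V, Q) = 4 + Q + V (r(V, Q) = (Q + V) + 4 = 4 + Q + V)
f(J) = -2*J
s(K) = -6 - 4*K (s(K) = -2*(4 + K + K) + 2 = -2*(4 + 2*K) + 2 = (-8 - 4*K) + 2 = -6 - 4*K)
2*(-9) + s(0) = 2*(-9) + (-6 - 4*0) = -18 + (-6 + 0) = -18 - 6 = -24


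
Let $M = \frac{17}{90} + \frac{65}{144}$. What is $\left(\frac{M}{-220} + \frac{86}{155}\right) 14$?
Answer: $\frac{18971323}{2455200} \approx 7.727$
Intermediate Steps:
$M = \frac{461}{720}$ ($M = 17 \cdot \frac{1}{90} + 65 \cdot \frac{1}{144} = \frac{17}{90} + \frac{65}{144} = \frac{461}{720} \approx 0.64028$)
$\left(\frac{M}{-220} + \frac{86}{155}\right) 14 = \left(\frac{461}{720 \left(-220\right)} + \frac{86}{155}\right) 14 = \left(\frac{461}{720} \left(- \frac{1}{220}\right) + 86 \cdot \frac{1}{155}\right) 14 = \left(- \frac{461}{158400} + \frac{86}{155}\right) 14 = \frac{2710189}{4910400} \cdot 14 = \frac{18971323}{2455200}$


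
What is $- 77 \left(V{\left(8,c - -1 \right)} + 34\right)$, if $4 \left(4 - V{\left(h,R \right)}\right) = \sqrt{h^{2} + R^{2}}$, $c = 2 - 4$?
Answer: $-2926 + \frac{77 \sqrt{65}}{4} \approx -2770.8$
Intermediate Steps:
$c = -2$
$V{\left(h,R \right)} = 4 - \frac{\sqrt{R^{2} + h^{2}}}{4}$ ($V{\left(h,R \right)} = 4 - \frac{\sqrt{h^{2} + R^{2}}}{4} = 4 - \frac{\sqrt{R^{2} + h^{2}}}{4}$)
$- 77 \left(V{\left(8,c - -1 \right)} + 34\right) = - 77 \left(\left(4 - \frac{\sqrt{\left(-2 - -1\right)^{2} + 8^{2}}}{4}\right) + 34\right) = - 77 \left(\left(4 - \frac{\sqrt{\left(-2 + 1\right)^{2} + 64}}{4}\right) + 34\right) = - 77 \left(\left(4 - \frac{\sqrt{\left(-1\right)^{2} + 64}}{4}\right) + 34\right) = - 77 \left(\left(4 - \frac{\sqrt{1 + 64}}{4}\right) + 34\right) = - 77 \left(\left(4 - \frac{\sqrt{65}}{4}\right) + 34\right) = - 77 \left(38 - \frac{\sqrt{65}}{4}\right) = -2926 + \frac{77 \sqrt{65}}{4}$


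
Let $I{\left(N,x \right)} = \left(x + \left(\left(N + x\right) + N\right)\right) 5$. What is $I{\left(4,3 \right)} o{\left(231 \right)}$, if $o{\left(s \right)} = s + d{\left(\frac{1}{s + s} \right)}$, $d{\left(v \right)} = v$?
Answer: $\frac{533615}{33} \approx 16170.0$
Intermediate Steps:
$o{\left(s \right)} = s + \frac{1}{2 s}$ ($o{\left(s \right)} = s + \frac{1}{s + s} = s + \frac{1}{2 s}$)
$I{\left(N,x \right)} = 10 N + 10 x$ ($I{\left(N,x \right)} = \left(x + \left(x + 2 N\right)\right) 5 = \left(2 N + 2 x\right) 5 = 10 N + 10 x$)
$I{\left(4,3 \right)} o{\left(231 \right)} = \left(10 \cdot 4 + 10 \cdot 3\right) \left(231 + \frac{1}{2 \cdot 231}\right) = \left(40 + 30\right) \left(231 + \frac{1}{2} \cdot \frac{1}{231}\right) = 70 \left(231 + \frac{1}{462}\right) = 70 \cdot \frac{106723}{462} = \frac{533615}{33}$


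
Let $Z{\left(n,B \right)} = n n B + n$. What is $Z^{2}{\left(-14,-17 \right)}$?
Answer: $11195716$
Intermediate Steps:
$Z{\left(n,B \right)} = n + B n^{2}$ ($Z{\left(n,B \right)} = n^{2} B + n = B n^{2} + n = n + B n^{2}$)
$Z^{2}{\left(-14,-17 \right)} = \left(- 14 \left(1 - -238\right)\right)^{2} = \left(- 14 \left(1 + 238\right)\right)^{2} = \left(\left(-14\right) 239\right)^{2} = \left(-3346\right)^{2} = 11195716$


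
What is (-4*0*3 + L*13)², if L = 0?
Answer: 0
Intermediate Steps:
(-4*0*3 + L*13)² = (-4*0*3 + 0*13)² = (0*3 + 0)² = (0 + 0)² = 0² = 0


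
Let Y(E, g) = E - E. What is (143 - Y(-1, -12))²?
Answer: 20449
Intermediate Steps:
Y(E, g) = 0
(143 - Y(-1, -12))² = (143 - 1*0)² = (143 + 0)² = 143² = 20449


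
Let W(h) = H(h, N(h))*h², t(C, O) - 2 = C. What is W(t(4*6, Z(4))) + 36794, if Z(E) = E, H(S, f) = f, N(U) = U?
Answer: 54370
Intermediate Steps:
t(C, O) = 2 + C
W(h) = h³ (W(h) = h*h² = h³)
W(t(4*6, Z(4))) + 36794 = (2 + 4*6)³ + 36794 = (2 + 24)³ + 36794 = 26³ + 36794 = 17576 + 36794 = 54370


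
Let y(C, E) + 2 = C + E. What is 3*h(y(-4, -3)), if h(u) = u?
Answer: -27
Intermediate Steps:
y(C, E) = -2 + C + E (y(C, E) = -2 + (C + E) = -2 + C + E)
3*h(y(-4, -3)) = 3*(-2 - 4 - 3) = 3*(-9) = -27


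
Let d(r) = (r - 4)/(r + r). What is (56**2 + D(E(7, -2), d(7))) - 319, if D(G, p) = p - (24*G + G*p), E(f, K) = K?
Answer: 40119/14 ≈ 2865.6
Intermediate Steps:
d(r) = (-4 + r)/(2*r) (d(r) = (-4 + r)/((2*r)) = (-4 + r)*(1/(2*r)) = (-4 + r)/(2*r))
D(G, p) = p - 24*G - G*p (D(G, p) = p + (-24*G - G*p) = p - 24*G - G*p)
(56**2 + D(E(7, -2), d(7))) - 319 = (56**2 + ((1/2)*(-4 + 7)/7 - 24*(-2) - 1*(-2)*(1/2)*(-4 + 7)/7)) - 319 = (3136 + ((1/2)*(1/7)*3 + 48 - 1*(-2)*(1/2)*(1/7)*3)) - 319 = (3136 + (3/14 + 48 - 1*(-2)*3/14)) - 319 = (3136 + (3/14 + 48 + 3/7)) - 319 = (3136 + 681/14) - 319 = 44585/14 - 319 = 40119/14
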